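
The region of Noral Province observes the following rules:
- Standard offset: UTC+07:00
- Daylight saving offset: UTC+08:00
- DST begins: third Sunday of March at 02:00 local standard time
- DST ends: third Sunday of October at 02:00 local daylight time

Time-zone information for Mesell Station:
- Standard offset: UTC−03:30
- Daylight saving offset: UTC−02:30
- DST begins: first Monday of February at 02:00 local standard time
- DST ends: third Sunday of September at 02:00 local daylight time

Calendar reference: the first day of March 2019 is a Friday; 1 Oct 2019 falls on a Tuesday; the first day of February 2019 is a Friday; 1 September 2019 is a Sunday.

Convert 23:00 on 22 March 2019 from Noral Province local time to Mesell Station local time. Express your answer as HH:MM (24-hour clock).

12:30

1 March 2019 is a Friday, so the first Sunday is March 3 and the third is March 17.
1 October 2019 is a Tuesday, so the first Sunday is October 6 and the third is October 20.
Daylight saving runs 17 March – 20 October; 22 March 2019 is inside that window, so Noral Province is at UTC+08:00.
23:00 Noral Province − 8h = 15:00 UTC.
1 February 2019 is a Friday, so the first Monday is February 4.
1 September 2019 is a Sunday, so the first Sunday is September 1 and the third is September 15.
At the standard offset (UTC−03:30), 15:00 UTC − 3h30m = 11:30 Mesell Station standard time.
The standard-time date in Mesell Station, 22 March 2019, falls between 4 February and 15 September, so daylight saving is in effect and Mesell Station is at UTC−02:30.
15:00 UTC − 2h30m = 12:30 Mesell Station.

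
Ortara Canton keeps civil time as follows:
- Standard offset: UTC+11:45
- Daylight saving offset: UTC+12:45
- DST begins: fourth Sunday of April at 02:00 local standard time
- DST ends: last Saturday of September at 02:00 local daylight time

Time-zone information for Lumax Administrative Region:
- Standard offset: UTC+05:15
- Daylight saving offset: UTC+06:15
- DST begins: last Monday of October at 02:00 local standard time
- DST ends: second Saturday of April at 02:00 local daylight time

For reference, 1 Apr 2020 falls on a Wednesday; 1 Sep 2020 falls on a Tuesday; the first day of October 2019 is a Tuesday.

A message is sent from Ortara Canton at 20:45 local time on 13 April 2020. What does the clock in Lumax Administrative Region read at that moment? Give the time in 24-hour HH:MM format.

14:15

1 April 2020 is a Wednesday, so the first Sunday is April 5 and the fourth is April 26.
1 September 2020 is a Tuesday, so Saturdays fall on 5, 12, 19, 26; the last is September 26.
Daylight saving runs 26 April – 26 September; 13 April 2020 is outside that window, so Ortara Canton is on standard time at UTC+11:45.
20:45 Ortara Canton − 11h45m = 09:00 UTC.
1 October 2019 is a Tuesday, so Mondays fall on 7, 14, 21, 28; the last is October 28.
1 April 2020 is a Wednesday, so the first Saturday is April 4 and the second is April 11.
At the standard offset (UTC+05:15), 09:00 UTC + 5h15m = 14:15 Lumax Administrative Region standard time.
The standard-time date in Lumax Administrative Region, 13 April 2020, is outside the daylight-saving period (28 October 2019 – 11 April 2020), so Lumax Administrative Region is on standard time, UTC+05:15.
09:00 UTC + 5h15m = 14:15 Lumax Administrative Region.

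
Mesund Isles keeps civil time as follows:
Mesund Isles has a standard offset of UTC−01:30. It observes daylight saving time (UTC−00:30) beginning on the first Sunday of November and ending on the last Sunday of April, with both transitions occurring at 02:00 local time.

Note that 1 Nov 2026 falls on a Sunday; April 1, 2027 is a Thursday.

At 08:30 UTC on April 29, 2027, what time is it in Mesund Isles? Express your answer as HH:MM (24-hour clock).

07:00

1 November 2026 is a Sunday, so the first Sunday is November 1.
1 April 2027 is a Thursday, so Sundays fall on 4, 11, 18, 25; the last is April 25.
At the standard offset (UTC−01:30), 08:30 UTC − 1h30m = 07:00 Mesund Isles standard time.
The standard-time date in Mesund Isles, April 29, 2027, is outside the daylight-saving period (1 November 2026 – 25 April 2027), so Mesund Isles is on standard time, UTC−01:30.
08:30 UTC − 1h30m = 07:00 local.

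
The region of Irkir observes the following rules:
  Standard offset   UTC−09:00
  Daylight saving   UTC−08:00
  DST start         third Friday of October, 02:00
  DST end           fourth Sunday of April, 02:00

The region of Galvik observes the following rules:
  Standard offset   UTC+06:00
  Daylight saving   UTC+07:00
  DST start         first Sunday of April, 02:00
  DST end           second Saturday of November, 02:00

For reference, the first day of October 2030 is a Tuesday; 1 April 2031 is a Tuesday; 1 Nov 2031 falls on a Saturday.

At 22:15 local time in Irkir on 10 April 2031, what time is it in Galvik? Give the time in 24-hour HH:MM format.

1 October 2030 is a Tuesday, so the first Friday is October 4 and the third is October 18.
1 April 2031 is a Tuesday, so the first Sunday is April 6 and the fourth is April 27.
10 April 2031 falls between 18 October 2030 and 27 April 2031, so daylight saving is in effect and Irkir is at UTC−08:00.
22:15 Irkir + 8h = 06:15 UTC (rolling into the next day, 11 April 2031).
1 April 2031 is a Tuesday, so the first Sunday is April 6.
1 November 2031 is a Saturday, so the first Saturday is November 1 and the second is November 8.
At the standard offset (UTC+06:00), 06:15 UTC + 6h = 12:15 Galvik standard time.
Daylight saving runs 6 April – 8 November; the standard-time date in Galvik, 11 April 2031, is inside that window, so Galvik is at UTC+07:00.
06:15 UTC + 7h = 13:15 Galvik.

13:15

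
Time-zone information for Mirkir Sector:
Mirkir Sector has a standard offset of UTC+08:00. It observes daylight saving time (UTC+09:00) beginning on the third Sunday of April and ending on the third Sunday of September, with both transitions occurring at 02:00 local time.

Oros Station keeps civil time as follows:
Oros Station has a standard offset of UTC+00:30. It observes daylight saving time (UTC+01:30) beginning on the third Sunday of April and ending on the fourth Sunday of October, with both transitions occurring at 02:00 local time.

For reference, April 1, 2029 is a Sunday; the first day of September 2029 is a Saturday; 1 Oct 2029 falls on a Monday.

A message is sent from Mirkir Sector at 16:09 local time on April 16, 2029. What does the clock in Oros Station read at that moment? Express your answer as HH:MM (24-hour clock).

1 April 2029 is a Sunday, so the first Sunday is April 1 and the third is April 15.
1 September 2029 is a Saturday, so the first Sunday is September 2 and the third is September 16.
Daylight saving runs 15 April – 16 September; April 16, 2029 is inside that window, so Mirkir Sector is at UTC+09:00.
16:09 Mirkir Sector − 9h = 07:09 UTC.
1 April 2029 is a Sunday, so the first Sunday is April 1 and the third is April 15.
1 October 2029 is a Monday, so the first Sunday is October 7 and the fourth is October 28.
At the standard offset (UTC+00:30), 07:09 UTC + 0h30m = 07:39 Oros Station standard time.
The standard-time date in Oros Station, April 16, 2029, lies within the daylight-saving period (15 April – 28 October), so Oros Station is on daylight time, UTC+01:30.
07:09 UTC + 1h30m = 08:39 Oros Station.

08:39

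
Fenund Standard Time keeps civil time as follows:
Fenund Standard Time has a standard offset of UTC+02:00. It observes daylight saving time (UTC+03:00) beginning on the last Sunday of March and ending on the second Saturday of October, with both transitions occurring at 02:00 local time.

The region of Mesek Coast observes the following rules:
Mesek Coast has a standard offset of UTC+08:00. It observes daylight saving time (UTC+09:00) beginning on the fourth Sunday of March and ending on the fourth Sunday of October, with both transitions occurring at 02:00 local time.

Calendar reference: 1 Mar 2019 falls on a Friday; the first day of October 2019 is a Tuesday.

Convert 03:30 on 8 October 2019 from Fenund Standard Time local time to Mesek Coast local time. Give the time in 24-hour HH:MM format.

09:30

1 March 2019 is a Friday, so Sundays fall on 3, 10, 17, 24, 31; the last is March 31.
1 October 2019 is a Tuesday, so the first Saturday is October 5 and the second is October 12.
8 October 2019 falls between 31 March and 12 October, so daylight saving is in effect and Fenund Standard Time is at UTC+03:00.
03:30 Fenund Standard Time − 3h = 00:30 UTC.
1 March 2019 is a Friday, so the first Sunday is March 3 and the fourth is March 24.
1 October 2019 is a Tuesday, so the first Sunday is October 6 and the fourth is October 27.
At the standard offset (UTC+08:00), 00:30 UTC + 8h = 08:30 Mesek Coast standard time.
Daylight saving runs 24 March – 27 October; the standard-time date in Mesek Coast, 8 October 2019, is inside that window, so Mesek Coast is at UTC+09:00.
00:30 UTC + 9h = 09:30 Mesek Coast.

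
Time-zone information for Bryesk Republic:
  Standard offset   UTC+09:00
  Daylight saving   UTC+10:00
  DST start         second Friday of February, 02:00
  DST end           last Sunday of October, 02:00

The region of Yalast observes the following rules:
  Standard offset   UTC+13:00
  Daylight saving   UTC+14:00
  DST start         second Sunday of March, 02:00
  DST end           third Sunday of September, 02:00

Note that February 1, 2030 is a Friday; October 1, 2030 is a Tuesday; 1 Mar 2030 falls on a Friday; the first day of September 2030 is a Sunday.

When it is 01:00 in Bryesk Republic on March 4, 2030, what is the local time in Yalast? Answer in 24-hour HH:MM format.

1 February 2030 is a Friday, so the first Friday is February 1 and the second is February 8.
1 October 2030 is a Tuesday, so Sundays fall on 6, 13, 20, 27; the last is October 27.
Daylight saving runs 8 February – 27 October; March 4, 2030 is inside that window, so Bryesk Republic is at UTC+10:00.
01:00 Bryesk Republic − 10h = 15:00 UTC (rolling into the previous day, 3 March 2030).
1 March 2030 is a Friday, so the first Sunday is March 3 and the second is March 10.
1 September 2030 is a Sunday, so the first Sunday is September 1 and the third is September 15.
At the standard offset (UTC+13:00), 15:00 UTC + 13h = 04:00 Yalast standard time (rolling into the next day, 4 March 2030).
The standard-time date in Yalast, March 4, 2030, is outside the daylight-saving period (10 March – 15 September), so Yalast is on standard time, UTC+13:00.
15:00 UTC + 13h = 04:00 Yalast (rolling into the next day, 4 March 2030).

04:00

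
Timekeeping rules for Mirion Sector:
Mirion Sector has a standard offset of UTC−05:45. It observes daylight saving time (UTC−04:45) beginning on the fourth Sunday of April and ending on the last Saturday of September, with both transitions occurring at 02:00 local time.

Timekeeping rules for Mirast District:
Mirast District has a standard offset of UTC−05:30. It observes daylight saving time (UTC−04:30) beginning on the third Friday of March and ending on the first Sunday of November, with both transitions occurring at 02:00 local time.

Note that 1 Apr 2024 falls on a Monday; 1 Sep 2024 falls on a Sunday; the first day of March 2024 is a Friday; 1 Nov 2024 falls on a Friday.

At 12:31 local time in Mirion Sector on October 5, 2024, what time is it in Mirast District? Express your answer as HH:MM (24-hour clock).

13:46

1 April 2024 is a Monday, so the first Sunday is April 7 and the fourth is April 28.
1 September 2024 is a Sunday, so Saturdays fall on 7, 14, 21, 28; the last is September 28.
October 5, 2024 does not fall between 28 April and 28 September, so daylight saving is not in effect and Mirion Sector is at UTC−05:45.
12:31 Mirion Sector + 5h45m = 18:16 UTC.
1 March 2024 is a Friday, so the first Friday is March 1 and the third is March 15.
1 November 2024 is a Friday, so the first Sunday is November 3.
At the standard offset (UTC−05:30), 18:16 UTC − 5h30m = 12:46 Mirast District standard time.
Daylight saving runs 15 March – 3 November; the standard-time date in Mirast District, October 5, 2024, is inside that window, so Mirast District is at UTC−04:30.
18:16 UTC − 4h30m = 13:46 Mirast District.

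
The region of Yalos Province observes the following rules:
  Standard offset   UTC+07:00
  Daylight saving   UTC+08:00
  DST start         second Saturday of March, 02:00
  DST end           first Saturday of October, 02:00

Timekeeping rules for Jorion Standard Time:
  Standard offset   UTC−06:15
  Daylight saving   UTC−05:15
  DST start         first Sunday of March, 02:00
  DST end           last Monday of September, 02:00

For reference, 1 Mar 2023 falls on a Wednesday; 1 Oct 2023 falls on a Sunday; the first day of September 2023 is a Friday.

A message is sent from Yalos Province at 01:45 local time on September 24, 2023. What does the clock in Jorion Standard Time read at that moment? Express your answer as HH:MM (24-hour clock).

12:30

1 March 2023 is a Wednesday, so the first Saturday is March 4 and the second is March 11.
1 October 2023 is a Sunday, so the first Saturday is October 7.
Daylight saving runs 11 March – 7 October; September 24, 2023 is inside that window, so Yalos Province is at UTC+08:00.
01:45 Yalos Province − 8h = 17:45 UTC (rolling into the previous day, 23 September 2023).
1 March 2023 is a Wednesday, so the first Sunday is March 5.
1 September 2023 is a Friday, so Mondays fall on 4, 11, 18, 25; the last is September 25.
At the standard offset (UTC−06:15), 17:45 UTC − 6h15m = 11:30 Jorion Standard Time standard time.
Daylight saving runs 5 March – 25 September; the standard-time date in Jorion Standard Time, September 23, 2023, is inside that window, so Jorion Standard Time is at UTC−05:15.
17:45 UTC − 5h15m = 12:30 Jorion Standard Time.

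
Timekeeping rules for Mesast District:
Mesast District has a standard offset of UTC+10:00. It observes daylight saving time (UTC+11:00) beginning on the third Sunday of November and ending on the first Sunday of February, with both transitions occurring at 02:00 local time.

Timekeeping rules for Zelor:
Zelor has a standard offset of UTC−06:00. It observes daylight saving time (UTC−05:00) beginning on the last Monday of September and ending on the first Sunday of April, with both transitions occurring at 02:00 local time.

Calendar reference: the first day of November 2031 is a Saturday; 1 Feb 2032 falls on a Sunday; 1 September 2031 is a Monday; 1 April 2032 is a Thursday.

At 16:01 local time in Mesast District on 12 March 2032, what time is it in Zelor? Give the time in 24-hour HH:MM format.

1 November 2031 is a Saturday, so the first Sunday is November 2 and the third is November 16.
1 February 2032 is a Sunday, so the first Sunday is February 1.
Daylight saving runs 16 November 2031 – 1 February 2032; 12 March 2032 is outside that window, so Mesast District is on standard time at UTC+10:00.
16:01 Mesast District − 10h = 06:01 UTC.
1 September 2031 is a Monday, so Mondays fall on 1, 8, 15, 22, 29; the last is September 29.
1 April 2032 is a Thursday, so the first Sunday is April 4.
At the standard offset (UTC−06:00), 06:01 UTC − 6h = 00:01 Zelor standard time.
The standard-time date in Zelor, 12 March 2032, lies within the daylight-saving period (29 September 2031 – 4 April 2032), so Zelor is on daylight time, UTC−05:00.
06:01 UTC − 5h = 01:01 Zelor.

01:01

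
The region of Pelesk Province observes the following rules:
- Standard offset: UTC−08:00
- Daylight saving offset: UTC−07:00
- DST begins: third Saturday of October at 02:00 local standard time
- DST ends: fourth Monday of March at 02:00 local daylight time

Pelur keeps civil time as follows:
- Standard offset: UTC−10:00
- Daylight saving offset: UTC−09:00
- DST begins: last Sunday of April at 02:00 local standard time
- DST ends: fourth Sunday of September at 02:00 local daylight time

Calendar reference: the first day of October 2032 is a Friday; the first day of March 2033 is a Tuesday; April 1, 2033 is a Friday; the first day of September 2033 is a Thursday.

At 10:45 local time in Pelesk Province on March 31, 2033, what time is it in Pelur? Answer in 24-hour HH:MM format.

08:45

1 October 2032 is a Friday, so the first Saturday is October 2 and the third is October 16.
1 March 2033 is a Tuesday, so the first Monday is March 7 and the fourth is March 28.
Daylight saving runs 16 October 2032 – 28 March 2033; March 31, 2033 is outside that window, so Pelesk Province is on standard time at UTC−08:00.
10:45 Pelesk Province + 8h = 18:45 UTC.
1 April 2033 is a Friday, so Sundays fall on 3, 10, 17, 24; the last is April 24.
1 September 2033 is a Thursday, so the first Sunday is September 4 and the fourth is September 25.
At the standard offset (UTC−10:00), 18:45 UTC − 10h = 08:45 Pelur standard time.
The standard-time date in Pelur, March 31, 2033, is outside the daylight-saving period (24 April – 25 September), so Pelur is on standard time, UTC−10:00.
18:45 UTC − 10h = 08:45 Pelur.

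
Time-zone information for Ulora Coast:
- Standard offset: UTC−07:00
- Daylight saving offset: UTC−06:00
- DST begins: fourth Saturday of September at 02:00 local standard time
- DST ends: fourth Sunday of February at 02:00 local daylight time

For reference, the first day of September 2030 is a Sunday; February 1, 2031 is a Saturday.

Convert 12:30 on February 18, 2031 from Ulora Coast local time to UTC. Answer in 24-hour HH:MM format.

18:30

1 September 2030 is a Sunday, so the first Saturday is September 7 and the fourth is September 28.
1 February 2031 is a Saturday, so the first Sunday is February 2 and the fourth is February 23.
Daylight saving runs 28 September 2030 – 23 February 2031; February 18, 2031 is inside that window, so Ulora Coast is at UTC−06:00.
12:30 local + 6h = 18:30 UTC.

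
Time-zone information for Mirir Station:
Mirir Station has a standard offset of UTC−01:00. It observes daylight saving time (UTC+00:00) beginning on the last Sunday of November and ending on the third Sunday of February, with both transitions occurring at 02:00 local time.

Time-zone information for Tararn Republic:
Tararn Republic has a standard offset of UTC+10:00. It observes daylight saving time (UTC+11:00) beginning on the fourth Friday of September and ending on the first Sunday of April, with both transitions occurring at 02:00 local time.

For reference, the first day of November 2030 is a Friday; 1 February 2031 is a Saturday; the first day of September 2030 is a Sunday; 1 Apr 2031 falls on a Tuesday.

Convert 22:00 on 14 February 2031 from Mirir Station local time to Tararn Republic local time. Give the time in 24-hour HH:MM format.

1 November 2030 is a Friday, so Sundays fall on 3, 10, 17, 24; the last is November 24.
1 February 2031 is a Saturday, so the first Sunday is February 2 and the third is February 16.
14 February 2031 lies within the daylight-saving period (24 November 2030 – 16 February 2031), so Mirir Station is on daylight time, UTC+00:00.
22:00 Mirir Station − 0h = 22:00 UTC.
1 September 2030 is a Sunday, so the first Friday is September 6 and the fourth is September 27.
1 April 2031 is a Tuesday, so the first Sunday is April 6.
At the standard offset (UTC+10:00), 22:00 UTC + 10h = 08:00 Tararn Republic standard time (rolling into the next day, 15 February 2031).
The standard-time date in Tararn Republic, 15 February 2031, falls between 27 September 2030 and 6 April 2031, so daylight saving is in effect and Tararn Republic is at UTC+11:00.
22:00 UTC + 11h = 09:00 Tararn Republic (rolling into the next day, 15 February 2031).

09:00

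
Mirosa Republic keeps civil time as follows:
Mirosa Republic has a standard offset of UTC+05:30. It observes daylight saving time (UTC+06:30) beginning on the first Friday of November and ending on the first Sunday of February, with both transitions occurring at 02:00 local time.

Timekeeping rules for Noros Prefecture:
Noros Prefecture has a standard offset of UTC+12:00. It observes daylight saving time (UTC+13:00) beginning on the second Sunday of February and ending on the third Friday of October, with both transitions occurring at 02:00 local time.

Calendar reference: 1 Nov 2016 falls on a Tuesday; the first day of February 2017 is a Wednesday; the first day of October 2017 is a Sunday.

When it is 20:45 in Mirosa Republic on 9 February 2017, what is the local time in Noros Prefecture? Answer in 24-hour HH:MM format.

1 November 2016 is a Tuesday, so the first Friday is November 4.
1 February 2017 is a Wednesday, so the first Sunday is February 5.
Daylight saving runs 4 November 2016 – 5 February 2017; 9 February 2017 is outside that window, so Mirosa Republic is on standard time at UTC+05:30.
20:45 Mirosa Republic − 5h30m = 15:15 UTC.
1 February 2017 is a Wednesday, so the first Sunday is February 5 and the second is February 12.
1 October 2017 is a Sunday, so the first Friday is October 6 and the third is October 20.
At the standard offset (UTC+12:00), 15:15 UTC + 12h = 03:15 Noros Prefecture standard time (rolling into the next day, 10 February 2017).
The standard-time date in Noros Prefecture, 10 February 2017, does not fall between 12 February and 20 October, so daylight saving is not in effect and Noros Prefecture is at UTC+12:00.
15:15 UTC + 12h = 03:15 Noros Prefecture (rolling into the next day, 10 February 2017).

03:15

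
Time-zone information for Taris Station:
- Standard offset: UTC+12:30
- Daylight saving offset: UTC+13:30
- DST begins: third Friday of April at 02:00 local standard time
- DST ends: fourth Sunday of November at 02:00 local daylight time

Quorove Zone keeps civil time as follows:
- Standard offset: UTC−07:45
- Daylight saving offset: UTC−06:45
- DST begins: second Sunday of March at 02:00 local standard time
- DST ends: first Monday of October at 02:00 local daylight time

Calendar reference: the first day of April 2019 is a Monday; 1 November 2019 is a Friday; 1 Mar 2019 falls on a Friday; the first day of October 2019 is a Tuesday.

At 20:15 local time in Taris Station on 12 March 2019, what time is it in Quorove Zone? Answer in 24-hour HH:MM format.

01:00

1 April 2019 is a Monday, so the first Friday is April 5 and the third is April 19.
1 November 2019 is a Friday, so the first Sunday is November 3 and the fourth is November 24.
Daylight saving runs 19 April – 24 November; 12 March 2019 is outside that window, so Taris Station is on standard time at UTC+12:30.
20:15 Taris Station − 12h30m = 07:45 UTC.
1 March 2019 is a Friday, so the first Sunday is March 3 and the second is March 10.
1 October 2019 is a Tuesday, so the first Monday is October 7.
At the standard offset (UTC−07:45), 07:45 UTC − 7h45m = 00:00 Quorove Zone standard time.
The standard-time date in Quorove Zone, 12 March 2019, falls between 10 March and 7 October, so daylight saving is in effect and Quorove Zone is at UTC−06:45.
07:45 UTC − 6h45m = 01:00 Quorove Zone.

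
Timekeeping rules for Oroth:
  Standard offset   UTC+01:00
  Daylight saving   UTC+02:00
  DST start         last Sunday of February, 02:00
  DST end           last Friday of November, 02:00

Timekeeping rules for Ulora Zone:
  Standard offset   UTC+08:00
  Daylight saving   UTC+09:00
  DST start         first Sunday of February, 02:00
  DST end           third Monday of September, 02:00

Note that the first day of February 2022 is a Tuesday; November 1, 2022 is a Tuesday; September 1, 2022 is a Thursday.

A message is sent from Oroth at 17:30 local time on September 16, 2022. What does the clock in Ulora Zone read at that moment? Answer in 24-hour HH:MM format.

00:30

1 February 2022 is a Tuesday, so Sundays fall on 6, 13, 20, 27; the last is February 27.
1 November 2022 is a Tuesday, so Fridays fall on 4, 11, 18, 25; the last is November 25.
September 16, 2022 falls between 27 February and 25 November, so daylight saving is in effect and Oroth is at UTC+02:00.
17:30 Oroth − 2h = 15:30 UTC.
1 February 2022 is a Tuesday, so the first Sunday is February 6.
1 September 2022 is a Thursday, so the first Monday is September 5 and the third is September 19.
At the standard offset (UTC+08:00), 15:30 UTC + 8h = 23:30 Ulora Zone standard time.
The standard-time date in Ulora Zone, September 16, 2022, lies within the daylight-saving period (6 February – 19 September), so Ulora Zone is on daylight time, UTC+09:00.
15:30 UTC + 9h = 00:30 Ulora Zone (rolling into the next day, 17 September 2022).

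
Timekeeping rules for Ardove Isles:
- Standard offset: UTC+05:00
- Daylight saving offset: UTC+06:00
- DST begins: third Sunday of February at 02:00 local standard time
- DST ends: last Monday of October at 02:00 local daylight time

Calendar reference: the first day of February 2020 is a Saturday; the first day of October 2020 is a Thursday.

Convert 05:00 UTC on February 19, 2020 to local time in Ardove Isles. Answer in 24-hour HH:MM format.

11:00

1 February 2020 is a Saturday, so the first Sunday is February 2 and the third is February 16.
1 October 2020 is a Thursday, so Mondays fall on 5, 12, 19, 26; the last is October 26.
At the standard offset (UTC+05:00), 05:00 UTC + 5h = 10:00 Ardove Isles standard time.
Daylight saving runs 16 February – 26 October; the standard-time date in Ardove Isles, February 19, 2020, is inside that window, so Ardove Isles is at UTC+06:00.
05:00 UTC + 6h = 11:00 local.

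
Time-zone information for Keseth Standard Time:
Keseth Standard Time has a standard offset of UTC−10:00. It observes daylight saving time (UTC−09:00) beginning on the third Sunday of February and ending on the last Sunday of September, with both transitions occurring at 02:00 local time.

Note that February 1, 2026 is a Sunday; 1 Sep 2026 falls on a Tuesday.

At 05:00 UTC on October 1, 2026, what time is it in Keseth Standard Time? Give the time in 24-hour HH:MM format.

19:00

1 February 2026 is a Sunday, so the first Sunday is February 1 and the third is February 15.
1 September 2026 is a Tuesday, so Sundays fall on 6, 13, 20, 27; the last is September 27.
At the standard offset (UTC−10:00), 05:00 UTC − 10h = 19:00 Keseth Standard Time standard time (rolling into the previous day, 30 September 2026).
The standard-time date in Keseth Standard Time, September 30, 2026, does not fall between 15 February and 27 September, so daylight saving is not in effect and Keseth Standard Time is at UTC−10:00.
05:00 UTC − 10h = 19:00 local (rolling into the previous day, 30 September 2026).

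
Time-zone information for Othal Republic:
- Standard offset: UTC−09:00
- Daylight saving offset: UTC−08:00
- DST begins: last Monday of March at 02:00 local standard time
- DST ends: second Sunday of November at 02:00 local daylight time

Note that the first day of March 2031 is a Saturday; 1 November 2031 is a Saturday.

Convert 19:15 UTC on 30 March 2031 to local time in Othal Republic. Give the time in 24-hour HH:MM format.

10:15

1 March 2031 is a Saturday, so Mondays fall on 3, 10, 17, 24, 31; the last is March 31.
1 November 2031 is a Saturday, so the first Sunday is November 2 and the second is November 9.
At the standard offset (UTC−09:00), 19:15 UTC − 9h = 10:15 Othal Republic standard time.
The standard-time date in Othal Republic, 30 March 2031, does not fall between 31 March and 9 November, so daylight saving is not in effect and Othal Republic is at UTC−09:00.
19:15 UTC − 9h = 10:15 local.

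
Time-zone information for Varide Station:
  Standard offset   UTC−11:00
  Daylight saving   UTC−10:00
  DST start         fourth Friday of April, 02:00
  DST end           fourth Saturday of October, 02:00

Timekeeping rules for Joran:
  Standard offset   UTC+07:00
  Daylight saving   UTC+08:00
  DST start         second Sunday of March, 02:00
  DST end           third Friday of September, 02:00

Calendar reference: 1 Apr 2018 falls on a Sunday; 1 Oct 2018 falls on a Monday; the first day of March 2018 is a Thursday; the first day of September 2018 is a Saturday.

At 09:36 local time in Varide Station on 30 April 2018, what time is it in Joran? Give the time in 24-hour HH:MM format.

03:36

1 April 2018 is a Sunday, so the first Friday is April 6 and the fourth is April 27.
1 October 2018 is a Monday, so the first Saturday is October 6 and the fourth is October 27.
30 April 2018 lies within the daylight-saving period (27 April – 27 October), so Varide Station is on daylight time, UTC−10:00.
09:36 Varide Station + 10h = 19:36 UTC.
1 March 2018 is a Thursday, so the first Sunday is March 4 and the second is March 11.
1 September 2018 is a Saturday, so the first Friday is September 7 and the third is September 21.
At the standard offset (UTC+07:00), 19:36 UTC + 7h = 02:36 Joran standard time (rolling into the next day, 1 May 2018).
Daylight saving runs 11 March – 21 September; the standard-time date in Joran, 1 May 2018, is inside that window, so Joran is at UTC+08:00.
19:36 UTC + 8h = 03:36 Joran (rolling into the next day, 1 May 2018).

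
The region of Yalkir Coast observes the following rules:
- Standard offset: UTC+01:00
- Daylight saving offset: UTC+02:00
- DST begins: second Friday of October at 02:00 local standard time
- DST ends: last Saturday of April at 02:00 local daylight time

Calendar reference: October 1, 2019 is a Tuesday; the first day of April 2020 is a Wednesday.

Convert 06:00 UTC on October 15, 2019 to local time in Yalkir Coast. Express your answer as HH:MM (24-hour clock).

1 October 2019 is a Tuesday, so the first Friday is October 4 and the second is October 11.
1 April 2020 is a Wednesday, so Saturdays fall on 4, 11, 18, 25; the last is April 25.
At the standard offset (UTC+01:00), 06:00 UTC + 1h = 07:00 Yalkir Coast standard time.
The standard-time date in Yalkir Coast, October 15, 2019, lies within the daylight-saving period (11 October 2019 – 25 April 2020), so Yalkir Coast is on daylight time, UTC+02:00.
06:00 UTC + 2h = 08:00 local.

08:00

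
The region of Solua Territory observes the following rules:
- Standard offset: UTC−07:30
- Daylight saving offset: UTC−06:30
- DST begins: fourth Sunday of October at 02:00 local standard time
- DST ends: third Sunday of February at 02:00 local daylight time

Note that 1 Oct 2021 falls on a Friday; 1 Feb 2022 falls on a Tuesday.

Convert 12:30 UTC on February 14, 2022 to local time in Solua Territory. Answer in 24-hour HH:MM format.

1 October 2021 is a Friday, so the first Sunday is October 3 and the fourth is October 24.
1 February 2022 is a Tuesday, so the first Sunday is February 6 and the third is February 20.
At the standard offset (UTC−07:30), 12:30 UTC − 7h30m = 05:00 Solua Territory standard time.
Daylight saving runs 24 October 2021 – 20 February 2022; the standard-time date in Solua Territory, February 14, 2022, is inside that window, so Solua Territory is at UTC−06:30.
12:30 UTC − 6h30m = 06:00 local.

06:00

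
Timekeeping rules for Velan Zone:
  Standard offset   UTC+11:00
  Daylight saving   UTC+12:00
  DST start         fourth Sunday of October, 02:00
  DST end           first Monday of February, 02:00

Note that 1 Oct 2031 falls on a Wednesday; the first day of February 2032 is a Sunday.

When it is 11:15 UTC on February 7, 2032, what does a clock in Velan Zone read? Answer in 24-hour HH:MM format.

22:15

1 October 2031 is a Wednesday, so the first Sunday is October 5 and the fourth is October 26.
1 February 2032 is a Sunday, so the first Monday is February 2.
At the standard offset (UTC+11:00), 11:15 UTC + 11h = 22:15 Velan Zone standard time.
Daylight saving runs 26 October 2031 – 2 February 2032; the standard-time date in Velan Zone, February 7, 2032, is outside that window, so Velan Zone is on standard time at UTC+11:00.
11:15 UTC + 11h = 22:15 local.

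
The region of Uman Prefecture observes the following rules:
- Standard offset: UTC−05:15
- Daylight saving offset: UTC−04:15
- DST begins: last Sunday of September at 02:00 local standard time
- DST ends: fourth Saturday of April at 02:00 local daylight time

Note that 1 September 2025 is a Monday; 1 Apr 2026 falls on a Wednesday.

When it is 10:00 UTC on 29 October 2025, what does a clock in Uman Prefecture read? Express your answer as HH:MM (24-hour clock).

05:45

1 September 2025 is a Monday, so Sundays fall on 7, 14, 21, 28; the last is September 28.
1 April 2026 is a Wednesday, so the first Saturday is April 4 and the fourth is April 25.
At the standard offset (UTC−05:15), 10:00 UTC − 5h15m = 04:45 Uman Prefecture standard time.
The standard-time date in Uman Prefecture, 29 October 2025, falls between 28 September 2025 and 25 April 2026, so daylight saving is in effect and Uman Prefecture is at UTC−04:15.
10:00 UTC − 4h15m = 05:45 local.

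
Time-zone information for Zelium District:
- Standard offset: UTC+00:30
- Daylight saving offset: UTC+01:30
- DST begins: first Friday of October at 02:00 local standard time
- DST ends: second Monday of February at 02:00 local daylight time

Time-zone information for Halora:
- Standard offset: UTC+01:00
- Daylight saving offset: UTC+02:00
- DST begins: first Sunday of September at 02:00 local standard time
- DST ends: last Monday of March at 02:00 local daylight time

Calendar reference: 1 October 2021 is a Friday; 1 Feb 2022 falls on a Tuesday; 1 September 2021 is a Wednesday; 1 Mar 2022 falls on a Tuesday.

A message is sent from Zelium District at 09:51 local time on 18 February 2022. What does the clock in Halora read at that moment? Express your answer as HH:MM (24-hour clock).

1 October 2021 is a Friday, so the first Friday is October 1.
1 February 2022 is a Tuesday, so the first Monday is February 7 and the second is February 14.
18 February 2022 does not fall between 1 October 2021 and 14 February 2022, so daylight saving is not in effect and Zelium District is at UTC+00:30.
09:51 Zelium District − 0h30m = 09:21 UTC.
1 September 2021 is a Wednesday, so the first Sunday is September 5.
1 March 2022 is a Tuesday, so Mondays fall on 7, 14, 21, 28; the last is March 28.
At the standard offset (UTC+01:00), 09:21 UTC + 1h = 10:21 Halora standard time.
Daylight saving runs 5 September 2021 – 28 March 2022; the standard-time date in Halora, 18 February 2022, is inside that window, so Halora is at UTC+02:00.
09:21 UTC + 2h = 11:21 Halora.

11:21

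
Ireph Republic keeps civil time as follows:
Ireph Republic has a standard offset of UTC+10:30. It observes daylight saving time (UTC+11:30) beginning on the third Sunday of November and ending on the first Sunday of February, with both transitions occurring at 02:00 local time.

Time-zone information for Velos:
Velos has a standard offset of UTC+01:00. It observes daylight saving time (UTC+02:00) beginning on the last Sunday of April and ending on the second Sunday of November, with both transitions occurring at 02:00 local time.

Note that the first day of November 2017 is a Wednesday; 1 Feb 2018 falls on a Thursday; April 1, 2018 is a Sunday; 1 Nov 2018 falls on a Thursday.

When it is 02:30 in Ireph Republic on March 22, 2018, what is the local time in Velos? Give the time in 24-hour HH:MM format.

1 November 2017 is a Wednesday, so the first Sunday is November 5 and the third is November 19.
1 February 2018 is a Thursday, so the first Sunday is February 4.
March 22, 2018 is outside the daylight-saving period (19 November 2017 – 4 February 2018), so Ireph Republic is on standard time, UTC+10:30.
02:30 Ireph Republic − 10h30m = 16:00 UTC (rolling into the previous day, 21 March 2018).
1 April 2018 is a Sunday, so Sundays fall on 1, 8, 15, 22, 29; the last is April 29.
1 November 2018 is a Thursday, so the first Sunday is November 4 and the second is November 11.
At the standard offset (UTC+01:00), 16:00 UTC + 1h = 17:00 Velos standard time.
The standard-time date in Velos, March 21, 2018, does not fall between 29 April and 11 November, so daylight saving is not in effect and Velos is at UTC+01:00.
16:00 UTC + 1h = 17:00 Velos.

17:00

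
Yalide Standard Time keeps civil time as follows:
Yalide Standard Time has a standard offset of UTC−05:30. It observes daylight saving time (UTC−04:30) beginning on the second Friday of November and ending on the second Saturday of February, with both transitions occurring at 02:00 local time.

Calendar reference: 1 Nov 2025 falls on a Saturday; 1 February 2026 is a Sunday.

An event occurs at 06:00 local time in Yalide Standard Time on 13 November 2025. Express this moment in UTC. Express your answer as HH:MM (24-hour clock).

1 November 2025 is a Saturday, so the first Friday is November 7 and the second is November 14.
1 February 2026 is a Sunday, so the first Saturday is February 7 and the second is February 14.
Daylight saving runs 14 November 2025 – 14 February 2026; 13 November 2025 is outside that window, so Yalide Standard Time is on standard time at UTC−05:30.
06:00 local + 5h30m = 11:30 UTC.

11:30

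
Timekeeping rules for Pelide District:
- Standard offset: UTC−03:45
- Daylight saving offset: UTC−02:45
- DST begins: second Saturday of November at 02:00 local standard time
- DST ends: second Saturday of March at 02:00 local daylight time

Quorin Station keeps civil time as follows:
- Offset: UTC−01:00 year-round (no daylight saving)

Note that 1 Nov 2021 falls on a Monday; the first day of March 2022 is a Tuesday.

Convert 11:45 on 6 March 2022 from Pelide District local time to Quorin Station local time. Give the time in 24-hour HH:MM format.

1 November 2021 is a Monday, so the first Saturday is November 6 and the second is November 13.
1 March 2022 is a Tuesday, so the first Saturday is March 5 and the second is March 12.
6 March 2022 falls between 13 November 2021 and 12 March 2022, so daylight saving is in effect and Pelide District is at UTC−02:45.
11:45 Pelide District + 2h45m = 14:30 UTC.
Quorin Station stays on UTC−01:00 all year.
14:30 UTC − 1h = 13:30 Quorin Station.

13:30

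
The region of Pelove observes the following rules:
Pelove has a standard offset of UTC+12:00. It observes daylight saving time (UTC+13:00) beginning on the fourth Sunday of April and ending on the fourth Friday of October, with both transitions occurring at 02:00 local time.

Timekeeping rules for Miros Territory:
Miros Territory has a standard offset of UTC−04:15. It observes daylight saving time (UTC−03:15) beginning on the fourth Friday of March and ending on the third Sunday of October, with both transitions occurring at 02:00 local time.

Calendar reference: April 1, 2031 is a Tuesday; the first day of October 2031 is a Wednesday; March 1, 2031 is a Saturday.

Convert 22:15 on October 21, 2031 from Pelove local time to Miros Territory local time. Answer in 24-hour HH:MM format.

1 April 2031 is a Tuesday, so the first Sunday is April 6 and the fourth is April 27.
1 October 2031 is a Wednesday, so the first Friday is October 3 and the fourth is October 24.
October 21, 2031 falls between 27 April and 24 October, so daylight saving is in effect and Pelove is at UTC+13:00.
22:15 Pelove − 13h = 09:15 UTC.
1 March 2031 is a Saturday, so the first Friday is March 7 and the fourth is March 28.
1 October 2031 is a Wednesday, so the first Sunday is October 5 and the third is October 19.
At the standard offset (UTC−04:15), 09:15 UTC − 4h15m = 05:00 Miros Territory standard time.
The standard-time date in Miros Territory, October 21, 2031, is outside the daylight-saving period (28 March – 19 October), so Miros Territory is on standard time, UTC−04:15.
09:15 UTC − 4h15m = 05:00 Miros Territory.

05:00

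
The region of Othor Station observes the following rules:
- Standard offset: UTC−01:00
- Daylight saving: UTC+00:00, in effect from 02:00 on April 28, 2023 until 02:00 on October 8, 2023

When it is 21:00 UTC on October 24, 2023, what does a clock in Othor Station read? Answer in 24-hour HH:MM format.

At the standard offset (UTC−01:00), 21:00 UTC − 1h = 20:00 Othor Station standard time.
Daylight saving runs 28 April – 8 October; the standard-time date in Othor Station, October 24, 2023, is outside that window, so Othor Station is on standard time at UTC−01:00.
21:00 UTC − 1h = 20:00 local.

20:00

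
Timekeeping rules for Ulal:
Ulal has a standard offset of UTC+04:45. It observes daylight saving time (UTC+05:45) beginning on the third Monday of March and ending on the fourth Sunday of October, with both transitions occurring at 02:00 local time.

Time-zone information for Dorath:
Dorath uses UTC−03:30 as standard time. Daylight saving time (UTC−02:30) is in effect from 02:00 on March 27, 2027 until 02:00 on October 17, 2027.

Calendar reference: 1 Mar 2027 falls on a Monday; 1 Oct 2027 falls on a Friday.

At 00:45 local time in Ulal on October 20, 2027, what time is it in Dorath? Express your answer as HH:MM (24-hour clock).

1 March 2027 is a Monday, so the first Monday is March 1 and the third is March 15.
1 October 2027 is a Friday, so the first Sunday is October 3 and the fourth is October 24.
October 20, 2027 falls between 15 March and 24 October, so daylight saving is in effect and Ulal is at UTC+05:45.
00:45 Ulal − 5h45m = 19:00 UTC (rolling into the previous day, 19 October 2027).
At the standard offset (UTC−03:30), 19:00 UTC − 3h30m = 15:30 Dorath standard time.
Daylight saving runs 27 March – 17 October; the standard-time date in Dorath, October 19, 2027, is outside that window, so Dorath is on standard time at UTC−03:30.
19:00 UTC − 3h30m = 15:30 Dorath.

15:30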